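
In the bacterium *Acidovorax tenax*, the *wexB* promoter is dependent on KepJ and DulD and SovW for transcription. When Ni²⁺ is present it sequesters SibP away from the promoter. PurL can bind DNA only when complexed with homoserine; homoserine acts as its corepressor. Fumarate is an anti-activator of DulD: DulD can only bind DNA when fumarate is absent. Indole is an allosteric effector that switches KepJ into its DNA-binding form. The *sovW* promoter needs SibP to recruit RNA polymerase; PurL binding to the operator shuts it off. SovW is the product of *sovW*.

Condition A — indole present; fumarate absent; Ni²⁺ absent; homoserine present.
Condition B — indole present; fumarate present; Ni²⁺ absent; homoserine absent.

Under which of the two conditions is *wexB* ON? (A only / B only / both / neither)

Condition A:
Indole is present, so KepJ is active.
Fumarate is absent, so DulD is active.
Ni²⁺ is absent, so SibP is active.
Homoserine is present, so PurL is active.
With repressor PurL bound, *sovW* is not transcribed.
So SovW is not produced.
Required activator SovW is absent, so *wexB* is not transcribed.
→ *wexB* is OFF in A.
Condition B:
Indole is present, so KepJ is active.
Fumarate is present, so DulD is inactive.
Ni²⁺ is absent, so SibP is active.
Homoserine is absent, so PurL is inactive.
No repressor is bound and SibP is active, so *sovW* is transcribed.
So SovW is produced and active.
Required activator DulD is absent, so *wexB* is not transcribed.
→ *wexB* is OFF in B.

neither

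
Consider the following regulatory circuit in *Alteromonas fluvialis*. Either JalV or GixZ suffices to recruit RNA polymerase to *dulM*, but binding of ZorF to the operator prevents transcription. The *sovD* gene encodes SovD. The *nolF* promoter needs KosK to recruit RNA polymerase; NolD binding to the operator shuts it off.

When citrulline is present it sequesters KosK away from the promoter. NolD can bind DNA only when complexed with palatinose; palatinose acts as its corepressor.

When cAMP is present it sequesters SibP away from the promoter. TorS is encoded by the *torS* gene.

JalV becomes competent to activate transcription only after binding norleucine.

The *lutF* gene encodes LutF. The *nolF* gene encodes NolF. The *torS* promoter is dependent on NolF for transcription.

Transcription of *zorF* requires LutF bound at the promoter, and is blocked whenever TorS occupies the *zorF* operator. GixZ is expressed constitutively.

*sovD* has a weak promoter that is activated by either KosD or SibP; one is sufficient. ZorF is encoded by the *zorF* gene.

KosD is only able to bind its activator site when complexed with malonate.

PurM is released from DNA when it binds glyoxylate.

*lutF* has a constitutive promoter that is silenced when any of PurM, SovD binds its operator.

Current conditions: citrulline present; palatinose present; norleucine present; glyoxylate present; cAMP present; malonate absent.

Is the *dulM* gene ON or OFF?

OFF

Norleucine is present, so JalV is active.
Citrulline is present, so KosK is inactive.
Palatinose is present, so NolD is active.
With repressor NolD bound, *nolF* is not transcribed.
So NolF is not produced.
Required activator NolF is absent, so *torS* is not transcribed.
So TorS is not produced.
Glyoxylate is present, so PurM is inactive.
Malonate is absent, so KosD is inactive.
cAMP is present, so SibP is inactive.
No activator is available at the *sovD* promoter, so *sovD* is not transcribed.
So SovD is not produced.
With no repressor bound, *lutF* is transcribed.
So LutF is produced and active.
No repressor is bound and LutF is active, so *zorF* is transcribed.
So ZorF is produced and active.
GixZ is produced constitutively and is active.
With repressor ZorF bound, *dulM* is not transcribed.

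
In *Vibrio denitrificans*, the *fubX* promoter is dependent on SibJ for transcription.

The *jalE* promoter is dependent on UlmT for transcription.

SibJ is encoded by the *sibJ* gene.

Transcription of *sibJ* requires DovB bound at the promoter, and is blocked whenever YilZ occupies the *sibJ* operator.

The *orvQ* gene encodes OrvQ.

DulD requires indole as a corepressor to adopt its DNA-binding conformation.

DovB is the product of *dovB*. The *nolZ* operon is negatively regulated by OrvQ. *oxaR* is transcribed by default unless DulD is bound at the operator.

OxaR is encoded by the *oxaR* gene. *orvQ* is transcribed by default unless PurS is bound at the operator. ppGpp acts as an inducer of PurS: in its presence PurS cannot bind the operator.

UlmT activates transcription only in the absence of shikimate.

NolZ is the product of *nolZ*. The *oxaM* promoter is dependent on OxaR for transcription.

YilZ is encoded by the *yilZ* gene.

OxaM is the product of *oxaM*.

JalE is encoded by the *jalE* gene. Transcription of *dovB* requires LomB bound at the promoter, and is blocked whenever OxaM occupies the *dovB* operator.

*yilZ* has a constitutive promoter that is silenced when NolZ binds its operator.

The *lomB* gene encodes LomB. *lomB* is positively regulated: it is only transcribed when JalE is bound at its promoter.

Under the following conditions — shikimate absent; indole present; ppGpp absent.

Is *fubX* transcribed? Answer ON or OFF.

ON

Indole is present, so DulD is active.
With repressor DulD bound, *oxaR* is not transcribed.
So OxaR is not produced.
Required activator OxaR is absent, so *oxaM* is not transcribed.
So OxaM is not produced.
Shikimate is absent, so UlmT is active.
No repressor is bound and UlmT is active, so *jalE* is transcribed.
So JalE is produced and active.
No repressor is bound and JalE is active, so *lomB* is transcribed.
So LomB is produced and active.
No repressor is bound and LomB is active, so *dovB* is transcribed.
So DovB is produced and active.
ppGpp is absent, so PurS is active.
With repressor PurS bound, *orvQ* is not transcribed.
So OrvQ is not produced.
With no repressor bound, *nolZ* is transcribed.
So NolZ is produced and active.
With repressor NolZ bound, *yilZ* is not transcribed.
So YilZ is not produced.
No repressor is bound and DovB is active, so *sibJ* is transcribed.
So SibJ is produced and active.
No repressor is bound and SibJ is active, so *fubX* is transcribed.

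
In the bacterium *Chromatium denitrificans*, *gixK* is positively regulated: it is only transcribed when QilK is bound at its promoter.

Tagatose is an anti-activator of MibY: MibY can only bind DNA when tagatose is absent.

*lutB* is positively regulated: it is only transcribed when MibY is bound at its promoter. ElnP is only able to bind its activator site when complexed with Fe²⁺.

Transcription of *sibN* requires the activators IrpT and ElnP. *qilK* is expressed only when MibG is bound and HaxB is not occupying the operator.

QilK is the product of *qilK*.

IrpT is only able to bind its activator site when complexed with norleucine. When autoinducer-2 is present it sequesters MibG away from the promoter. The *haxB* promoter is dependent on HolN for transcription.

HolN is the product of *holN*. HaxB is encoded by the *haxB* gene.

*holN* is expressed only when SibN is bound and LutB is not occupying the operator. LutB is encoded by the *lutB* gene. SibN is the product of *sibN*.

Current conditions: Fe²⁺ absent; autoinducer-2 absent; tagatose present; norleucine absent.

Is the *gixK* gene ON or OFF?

Tagatose is present, so MibY is inactive.
Required activator MibY is absent, so *lutB* is not transcribed.
So LutB is not produced.
Norleucine is absent, so IrpT is inactive.
Fe²⁺ is absent, so ElnP is inactive.
Required activator IrpT is absent, so *sibN* is not transcribed.
So SibN is not produced.
Required activator SibN is absent, so *holN* is not transcribed.
So HolN is not produced.
Required activator HolN is absent, so *haxB* is not transcribed.
So HaxB is not produced.
Autoinducer-2 is absent, so MibG is active.
No repressor is bound and MibG is active, so *qilK* is transcribed.
So QilK is produced and active.
No repressor is bound and QilK is active, so *gixK* is transcribed.

ON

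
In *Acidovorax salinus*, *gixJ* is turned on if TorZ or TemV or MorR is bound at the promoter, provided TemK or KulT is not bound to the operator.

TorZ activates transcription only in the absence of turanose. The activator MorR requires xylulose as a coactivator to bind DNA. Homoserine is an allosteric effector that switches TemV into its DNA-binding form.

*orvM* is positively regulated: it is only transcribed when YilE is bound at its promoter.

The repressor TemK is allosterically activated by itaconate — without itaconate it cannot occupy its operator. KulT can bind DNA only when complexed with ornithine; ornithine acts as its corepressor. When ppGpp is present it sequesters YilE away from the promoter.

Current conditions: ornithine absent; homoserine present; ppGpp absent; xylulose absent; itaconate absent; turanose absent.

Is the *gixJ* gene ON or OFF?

Itaconate is absent, so TemK is inactive.
Turanose is absent, so TorZ is active.
Ornithine is absent, so KulT is inactive.
Homoserine is present, so TemV is active.
Xylulose is absent, so MorR is inactive.
Activator TorZ is present, so *gixJ* is transcribed.

ON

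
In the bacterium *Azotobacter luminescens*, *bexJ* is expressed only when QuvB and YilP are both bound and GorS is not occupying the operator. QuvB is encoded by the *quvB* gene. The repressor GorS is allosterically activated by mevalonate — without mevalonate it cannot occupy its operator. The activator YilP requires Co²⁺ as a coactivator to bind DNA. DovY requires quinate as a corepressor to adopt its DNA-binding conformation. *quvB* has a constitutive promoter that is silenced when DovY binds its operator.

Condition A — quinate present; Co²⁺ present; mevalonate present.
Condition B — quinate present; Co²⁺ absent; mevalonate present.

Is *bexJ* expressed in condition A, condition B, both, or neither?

neither

Condition A:
Quinate is present, so DovY is active.
With repressor DovY bound, *quvB* is not transcribed.
So QuvB is not produced.
Co²⁺ is present, so YilP is active.
Mevalonate is present, so GorS is active.
With repressor GorS bound, *bexJ* is not transcribed.
→ *bexJ* is OFF in A.
Condition B:
Quinate is present, so DovY is active.
With repressor DovY bound, *quvB* is not transcribed.
So QuvB is not produced.
Co²⁺ is absent, so YilP is inactive.
Mevalonate is present, so GorS is active.
With repressor GorS bound, *bexJ* is not transcribed.
→ *bexJ* is OFF in B.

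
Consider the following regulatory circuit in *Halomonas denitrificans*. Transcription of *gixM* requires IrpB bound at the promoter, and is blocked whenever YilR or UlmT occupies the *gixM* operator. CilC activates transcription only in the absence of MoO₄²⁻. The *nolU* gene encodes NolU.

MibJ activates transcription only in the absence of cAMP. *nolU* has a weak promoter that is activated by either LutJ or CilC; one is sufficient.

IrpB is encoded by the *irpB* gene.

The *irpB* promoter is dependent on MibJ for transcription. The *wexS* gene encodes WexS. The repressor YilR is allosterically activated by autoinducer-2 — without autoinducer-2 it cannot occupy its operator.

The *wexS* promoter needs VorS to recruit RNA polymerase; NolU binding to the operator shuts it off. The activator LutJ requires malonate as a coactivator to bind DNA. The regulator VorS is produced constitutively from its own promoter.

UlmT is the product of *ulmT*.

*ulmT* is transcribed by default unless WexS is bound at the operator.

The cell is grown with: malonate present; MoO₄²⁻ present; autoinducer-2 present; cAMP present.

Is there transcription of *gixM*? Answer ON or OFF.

OFF

Autoinducer-2 is present, so YilR is active.
cAMP is present, so MibJ is inactive.
Required activator MibJ is absent, so *irpB* is not transcribed.
So IrpB is not produced.
Malonate is present, so LutJ is active.
MoO₄²⁻ is present, so CilC is inactive.
Activator LutJ is present, so *nolU* is transcribed.
So NolU is produced and active.
VorS is produced constitutively and is active.
With repressor NolU bound, *wexS* is not transcribed.
So WexS is not produced.
With no repressor bound, *ulmT* is transcribed.
So UlmT is produced and active.
With repressor YilR bound, *gixM* is not transcribed.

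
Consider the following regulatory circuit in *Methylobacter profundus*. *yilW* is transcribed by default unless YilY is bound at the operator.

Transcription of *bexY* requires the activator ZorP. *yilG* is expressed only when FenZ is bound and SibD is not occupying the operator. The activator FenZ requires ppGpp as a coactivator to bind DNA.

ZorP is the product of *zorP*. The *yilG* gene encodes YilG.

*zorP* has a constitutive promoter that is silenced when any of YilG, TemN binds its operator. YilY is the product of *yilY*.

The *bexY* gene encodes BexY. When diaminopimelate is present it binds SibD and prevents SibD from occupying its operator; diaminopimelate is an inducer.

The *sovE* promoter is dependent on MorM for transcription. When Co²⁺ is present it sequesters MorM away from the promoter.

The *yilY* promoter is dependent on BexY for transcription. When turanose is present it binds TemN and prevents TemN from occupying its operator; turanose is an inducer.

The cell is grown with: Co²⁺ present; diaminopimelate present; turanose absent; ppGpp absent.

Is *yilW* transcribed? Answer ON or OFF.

ON

Diaminopimelate is present, so SibD is inactive.
ppGpp is absent, so FenZ is inactive.
Required activator FenZ is absent, so *yilG* is not transcribed.
So YilG is not produced.
Turanose is absent, so TemN is active.
With repressor TemN bound, *zorP* is not transcribed.
So ZorP is not produced.
Required activator ZorP is absent, so *bexY* is not transcribed.
So BexY is not produced.
Required activator BexY is absent, so *yilY* is not transcribed.
So YilY is not produced.
With no repressor bound, *yilW* is transcribed.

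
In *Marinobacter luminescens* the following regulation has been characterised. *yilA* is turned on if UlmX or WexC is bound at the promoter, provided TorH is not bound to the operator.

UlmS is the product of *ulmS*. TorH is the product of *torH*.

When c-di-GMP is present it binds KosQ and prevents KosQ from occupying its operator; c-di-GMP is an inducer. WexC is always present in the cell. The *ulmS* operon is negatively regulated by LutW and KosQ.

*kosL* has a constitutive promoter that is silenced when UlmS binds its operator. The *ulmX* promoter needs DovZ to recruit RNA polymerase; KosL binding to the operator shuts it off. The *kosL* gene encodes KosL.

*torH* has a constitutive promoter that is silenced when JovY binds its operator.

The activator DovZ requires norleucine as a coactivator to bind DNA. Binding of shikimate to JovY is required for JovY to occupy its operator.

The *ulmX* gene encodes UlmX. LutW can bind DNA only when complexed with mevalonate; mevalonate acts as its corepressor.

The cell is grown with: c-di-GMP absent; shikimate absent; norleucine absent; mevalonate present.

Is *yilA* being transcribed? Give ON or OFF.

OFF

Norleucine is absent, so DovZ is inactive.
Mevalonate is present, so LutW is active.
c-di-GMP is absent, so KosQ is active.
With repressor LutW bound, *ulmS* is not transcribed.
So UlmS is not produced.
With no repressor bound, *kosL* is transcribed.
So KosL is produced and active.
With repressor KosL bound, *ulmX* is not transcribed.
So UlmX is not produced.
Shikimate is absent, so JovY is inactive.
With no repressor bound, *torH* is transcribed.
So TorH is produced and active.
WexC is produced constitutively and is active.
With repressor TorH bound, *yilA* is not transcribed.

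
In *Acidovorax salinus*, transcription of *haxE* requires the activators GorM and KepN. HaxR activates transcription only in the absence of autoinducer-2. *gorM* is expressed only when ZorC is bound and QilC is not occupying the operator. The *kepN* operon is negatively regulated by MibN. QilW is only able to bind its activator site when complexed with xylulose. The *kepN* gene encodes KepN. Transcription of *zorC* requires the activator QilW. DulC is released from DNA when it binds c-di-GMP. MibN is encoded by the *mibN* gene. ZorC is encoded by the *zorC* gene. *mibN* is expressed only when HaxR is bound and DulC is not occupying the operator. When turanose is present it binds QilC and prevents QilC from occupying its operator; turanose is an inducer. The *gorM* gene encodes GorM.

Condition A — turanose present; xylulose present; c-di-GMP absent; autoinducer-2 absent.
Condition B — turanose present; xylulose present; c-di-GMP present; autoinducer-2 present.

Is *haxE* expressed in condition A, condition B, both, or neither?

Condition A:
Turanose is present, so QilC is inactive.
Xylulose is present, so QilW is active.
No repressor is bound and QilW is active, so *zorC* is transcribed.
So ZorC is produced and active.
No repressor is bound and ZorC is active, so *gorM* is transcribed.
So GorM is produced and active.
c-di-GMP is absent, so DulC is active.
Autoinducer-2 is absent, so HaxR is active.
With repressor DulC bound, *mibN* is not transcribed.
So MibN is not produced.
With no repressor bound, *kepN* is transcribed.
So KepN is produced and active.
No repressor is bound and GorM and KepN are active, so *haxE* is transcribed.
→ *haxE* is ON in A.
Condition B:
Turanose is present, so QilC is inactive.
Xylulose is present, so QilW is active.
No repressor is bound and QilW is active, so *zorC* is transcribed.
So ZorC is produced and active.
No repressor is bound and ZorC is active, so *gorM* is transcribed.
So GorM is produced and active.
c-di-GMP is present, so DulC is inactive.
Autoinducer-2 is present, so HaxR is inactive.
Required activator HaxR is absent, so *mibN* is not transcribed.
So MibN is not produced.
With no repressor bound, *kepN* is transcribed.
So KepN is produced and active.
No repressor is bound and GorM and KepN are active, so *haxE* is transcribed.
→ *haxE* is ON in B.

both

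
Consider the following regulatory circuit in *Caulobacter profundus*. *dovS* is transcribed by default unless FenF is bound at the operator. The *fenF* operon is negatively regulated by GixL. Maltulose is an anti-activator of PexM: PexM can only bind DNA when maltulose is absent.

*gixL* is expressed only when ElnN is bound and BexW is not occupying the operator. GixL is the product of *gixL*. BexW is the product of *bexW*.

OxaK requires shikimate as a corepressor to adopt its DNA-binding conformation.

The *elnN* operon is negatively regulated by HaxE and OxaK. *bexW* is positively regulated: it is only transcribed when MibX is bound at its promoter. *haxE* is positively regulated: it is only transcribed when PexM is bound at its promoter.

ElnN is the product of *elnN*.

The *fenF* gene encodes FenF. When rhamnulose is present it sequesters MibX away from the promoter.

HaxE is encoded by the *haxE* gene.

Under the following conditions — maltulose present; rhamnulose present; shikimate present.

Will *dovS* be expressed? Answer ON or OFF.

OFF

Maltulose is present, so PexM is inactive.
Required activator PexM is absent, so *haxE* is not transcribed.
So HaxE is not produced.
Shikimate is present, so OxaK is active.
With repressor OxaK bound, *elnN* is not transcribed.
So ElnN is not produced.
Rhamnulose is present, so MibX is inactive.
Required activator MibX is absent, so *bexW* is not transcribed.
So BexW is not produced.
Required activator ElnN is absent, so *gixL* is not transcribed.
So GixL is not produced.
With no repressor bound, *fenF* is transcribed.
So FenF is produced and active.
With repressor FenF bound, *dovS* is not transcribed.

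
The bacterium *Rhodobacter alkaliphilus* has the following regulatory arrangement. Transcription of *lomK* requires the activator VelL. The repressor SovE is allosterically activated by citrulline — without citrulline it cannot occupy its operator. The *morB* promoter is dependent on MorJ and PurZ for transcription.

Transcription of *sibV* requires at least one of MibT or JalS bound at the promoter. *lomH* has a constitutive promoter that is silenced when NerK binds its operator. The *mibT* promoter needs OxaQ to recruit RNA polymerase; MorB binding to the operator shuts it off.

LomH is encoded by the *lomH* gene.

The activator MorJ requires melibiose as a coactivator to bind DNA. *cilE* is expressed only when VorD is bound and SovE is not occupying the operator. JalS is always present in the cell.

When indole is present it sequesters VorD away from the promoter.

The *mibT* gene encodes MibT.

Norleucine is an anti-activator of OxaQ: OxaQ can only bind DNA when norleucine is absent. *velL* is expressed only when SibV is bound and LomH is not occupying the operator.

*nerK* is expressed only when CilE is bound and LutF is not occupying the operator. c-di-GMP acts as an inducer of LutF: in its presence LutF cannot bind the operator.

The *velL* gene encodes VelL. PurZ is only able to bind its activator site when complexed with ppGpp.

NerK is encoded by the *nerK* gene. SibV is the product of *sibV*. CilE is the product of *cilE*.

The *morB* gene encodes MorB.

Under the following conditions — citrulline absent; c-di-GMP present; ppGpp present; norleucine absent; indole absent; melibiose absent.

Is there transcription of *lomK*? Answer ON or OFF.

ON

Melibiose is absent, so MorJ is inactive.
ppGpp is present, so PurZ is active.
Required activator MorJ is absent, so *morB* is not transcribed.
So MorB is not produced.
Norleucine is absent, so OxaQ is active.
No repressor is bound and OxaQ is active, so *mibT* is transcribed.
So MibT is produced and active.
JalS is produced constitutively and is active.
Activator MibT is present, so *sibV* is transcribed.
So SibV is produced and active.
Citrulline is absent, so SovE is inactive.
Indole is absent, so VorD is active.
No repressor is bound and VorD is active, so *cilE* is transcribed.
So CilE is produced and active.
c-di-GMP is present, so LutF is inactive.
No repressor is bound and CilE is active, so *nerK* is transcribed.
So NerK is produced and active.
With repressor NerK bound, *lomH* is not transcribed.
So LomH is not produced.
No repressor is bound and SibV is active, so *velL* is transcribed.
So VelL is produced and active.
No repressor is bound and VelL is active, so *lomK* is transcribed.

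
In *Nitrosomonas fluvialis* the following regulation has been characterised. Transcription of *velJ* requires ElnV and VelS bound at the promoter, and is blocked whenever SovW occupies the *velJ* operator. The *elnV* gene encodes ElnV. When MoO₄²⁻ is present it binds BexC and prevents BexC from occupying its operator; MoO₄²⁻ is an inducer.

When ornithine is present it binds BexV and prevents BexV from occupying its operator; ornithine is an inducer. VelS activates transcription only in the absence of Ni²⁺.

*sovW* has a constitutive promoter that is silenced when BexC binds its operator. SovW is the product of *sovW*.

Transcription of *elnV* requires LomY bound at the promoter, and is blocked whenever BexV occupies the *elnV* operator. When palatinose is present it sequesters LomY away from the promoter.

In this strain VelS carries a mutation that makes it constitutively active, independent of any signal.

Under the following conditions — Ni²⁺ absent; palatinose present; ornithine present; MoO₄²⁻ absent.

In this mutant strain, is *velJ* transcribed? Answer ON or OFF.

Ornithine is present, so BexV is inactive.
Palatinose is present, so LomY is inactive.
Required activator LomY is absent, so *elnV* is not transcribed.
So ElnV is not produced.
VelS is constitutively active in this strain.
MoO₄²⁻ is absent, so BexC is active.
With repressor BexC bound, *sovW* is not transcribed.
So SovW is not produced.
Required activator ElnV is absent, so *velJ* is not transcribed.

OFF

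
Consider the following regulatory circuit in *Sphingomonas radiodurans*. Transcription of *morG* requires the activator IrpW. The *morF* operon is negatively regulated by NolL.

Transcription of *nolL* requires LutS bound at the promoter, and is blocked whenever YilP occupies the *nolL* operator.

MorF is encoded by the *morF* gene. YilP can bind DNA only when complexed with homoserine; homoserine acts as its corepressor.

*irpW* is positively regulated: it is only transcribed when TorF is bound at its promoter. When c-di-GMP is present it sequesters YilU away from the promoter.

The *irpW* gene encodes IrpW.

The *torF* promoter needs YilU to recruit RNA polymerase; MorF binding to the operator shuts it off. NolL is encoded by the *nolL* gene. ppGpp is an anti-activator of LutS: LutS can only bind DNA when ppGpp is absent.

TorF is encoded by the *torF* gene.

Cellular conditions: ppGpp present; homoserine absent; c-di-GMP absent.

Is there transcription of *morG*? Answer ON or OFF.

OFF

ppGpp is present, so LutS is inactive.
Homoserine is absent, so YilP is inactive.
Required activator LutS is absent, so *nolL* is not transcribed.
So NolL is not produced.
With no repressor bound, *morF* is transcribed.
So MorF is produced and active.
c-di-GMP is absent, so YilU is active.
With repressor MorF bound, *torF* is not transcribed.
So TorF is not produced.
Required activator TorF is absent, so *irpW* is not transcribed.
So IrpW is not produced.
Required activator IrpW is absent, so *morG* is not transcribed.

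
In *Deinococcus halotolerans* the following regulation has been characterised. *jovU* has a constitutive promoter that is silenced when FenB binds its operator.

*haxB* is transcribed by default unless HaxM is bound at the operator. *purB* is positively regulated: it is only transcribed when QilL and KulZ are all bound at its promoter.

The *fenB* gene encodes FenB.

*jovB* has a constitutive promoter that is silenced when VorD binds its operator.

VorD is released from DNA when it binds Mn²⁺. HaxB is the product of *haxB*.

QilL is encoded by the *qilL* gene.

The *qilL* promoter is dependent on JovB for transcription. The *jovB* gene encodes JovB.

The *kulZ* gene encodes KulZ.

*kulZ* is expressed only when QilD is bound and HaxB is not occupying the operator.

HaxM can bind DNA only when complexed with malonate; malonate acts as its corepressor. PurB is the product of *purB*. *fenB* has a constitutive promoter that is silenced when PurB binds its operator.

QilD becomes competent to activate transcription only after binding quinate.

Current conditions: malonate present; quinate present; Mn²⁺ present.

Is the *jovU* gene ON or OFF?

Mn²⁺ is present, so VorD is inactive.
With no repressor bound, *jovB* is transcribed.
So JovB is produced and active.
No repressor is bound and JovB is active, so *qilL* is transcribed.
So QilL is produced and active.
Malonate is present, so HaxM is active.
With repressor HaxM bound, *haxB* is not transcribed.
So HaxB is not produced.
Quinate is present, so QilD is active.
No repressor is bound and QilD is active, so *kulZ* is transcribed.
So KulZ is produced and active.
No repressor is bound and QilL and KulZ are active, so *purB* is transcribed.
So PurB is produced and active.
With repressor PurB bound, *fenB* is not transcribed.
So FenB is not produced.
With no repressor bound, *jovU* is transcribed.

ON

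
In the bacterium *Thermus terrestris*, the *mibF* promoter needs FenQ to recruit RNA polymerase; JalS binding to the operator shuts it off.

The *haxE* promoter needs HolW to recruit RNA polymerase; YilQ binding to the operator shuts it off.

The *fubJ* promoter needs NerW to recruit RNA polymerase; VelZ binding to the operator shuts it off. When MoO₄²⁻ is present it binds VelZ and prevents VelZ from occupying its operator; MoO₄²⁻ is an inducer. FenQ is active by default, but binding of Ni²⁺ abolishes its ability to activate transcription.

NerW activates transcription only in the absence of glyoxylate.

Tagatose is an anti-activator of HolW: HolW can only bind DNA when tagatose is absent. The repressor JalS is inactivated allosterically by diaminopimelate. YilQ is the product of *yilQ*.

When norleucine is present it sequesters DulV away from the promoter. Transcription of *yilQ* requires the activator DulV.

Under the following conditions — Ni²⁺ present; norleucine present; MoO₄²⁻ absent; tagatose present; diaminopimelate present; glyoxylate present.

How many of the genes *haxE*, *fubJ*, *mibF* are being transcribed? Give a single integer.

0

Norleucine is present, so DulV is inactive.
Required activator DulV is absent, so *yilQ* is not transcribed.
So YilQ is not produced.
Tagatose is present, so HolW is inactive.
Required activator HolW is absent, so *haxE* is not transcribed.
→ *haxE* is OFF.
MoO₄²⁻ is absent, so VelZ is active.
Glyoxylate is present, so NerW is inactive.
With repressor VelZ bound, *fubJ* is not transcribed.
→ *fubJ* is OFF.
Diaminopimelate is present, so JalS is inactive.
Ni²⁺ is present, so FenQ is inactive.
Required activator FenQ is absent, so *mibF* is not transcribed.
→ *mibF* is OFF.
0 of the 3 genes are transcribed.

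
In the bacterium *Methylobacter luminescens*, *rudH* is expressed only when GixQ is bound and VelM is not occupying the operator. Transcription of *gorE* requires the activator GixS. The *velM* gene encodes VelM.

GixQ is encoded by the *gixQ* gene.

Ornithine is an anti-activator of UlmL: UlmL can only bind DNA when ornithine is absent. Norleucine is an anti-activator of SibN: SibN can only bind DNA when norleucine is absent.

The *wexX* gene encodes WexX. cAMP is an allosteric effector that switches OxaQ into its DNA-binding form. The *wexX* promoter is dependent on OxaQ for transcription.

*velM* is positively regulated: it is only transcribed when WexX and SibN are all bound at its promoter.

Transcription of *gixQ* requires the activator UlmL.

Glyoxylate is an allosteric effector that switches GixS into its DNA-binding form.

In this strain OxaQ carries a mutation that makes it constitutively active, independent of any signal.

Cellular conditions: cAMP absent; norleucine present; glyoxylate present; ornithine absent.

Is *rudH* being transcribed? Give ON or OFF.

ON

OxaQ is constitutively active in this strain.
No repressor is bound and OxaQ is active, so *wexX* is transcribed.
So WexX is produced and active.
Norleucine is present, so SibN is inactive.
Required activator SibN is absent, so *velM* is not transcribed.
So VelM is not produced.
Ornithine is absent, so UlmL is active.
No repressor is bound and UlmL is active, so *gixQ* is transcribed.
So GixQ is produced and active.
No repressor is bound and GixQ is active, so *rudH* is transcribed.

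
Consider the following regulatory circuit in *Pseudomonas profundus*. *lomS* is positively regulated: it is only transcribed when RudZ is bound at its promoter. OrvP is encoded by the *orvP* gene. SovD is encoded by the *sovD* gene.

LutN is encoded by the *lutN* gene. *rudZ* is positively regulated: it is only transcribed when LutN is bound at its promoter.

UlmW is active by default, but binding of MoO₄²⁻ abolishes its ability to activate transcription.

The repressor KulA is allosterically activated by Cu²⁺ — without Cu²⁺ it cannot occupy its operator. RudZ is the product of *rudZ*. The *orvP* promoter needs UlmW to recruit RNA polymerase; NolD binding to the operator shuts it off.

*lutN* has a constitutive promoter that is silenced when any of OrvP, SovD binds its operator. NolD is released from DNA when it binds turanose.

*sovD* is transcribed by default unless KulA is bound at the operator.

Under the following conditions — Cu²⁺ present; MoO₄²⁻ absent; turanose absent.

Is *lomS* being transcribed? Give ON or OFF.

MoO₄²⁻ is absent, so UlmW is active.
Turanose is absent, so NolD is active.
With repressor NolD bound, *orvP* is not transcribed.
So OrvP is not produced.
Cu²⁺ is present, so KulA is active.
With repressor KulA bound, *sovD* is not transcribed.
So SovD is not produced.
With no repressor bound, *lutN* is transcribed.
So LutN is produced and active.
No repressor is bound and LutN is active, so *rudZ* is transcribed.
So RudZ is produced and active.
No repressor is bound and RudZ is active, so *lomS* is transcribed.

ON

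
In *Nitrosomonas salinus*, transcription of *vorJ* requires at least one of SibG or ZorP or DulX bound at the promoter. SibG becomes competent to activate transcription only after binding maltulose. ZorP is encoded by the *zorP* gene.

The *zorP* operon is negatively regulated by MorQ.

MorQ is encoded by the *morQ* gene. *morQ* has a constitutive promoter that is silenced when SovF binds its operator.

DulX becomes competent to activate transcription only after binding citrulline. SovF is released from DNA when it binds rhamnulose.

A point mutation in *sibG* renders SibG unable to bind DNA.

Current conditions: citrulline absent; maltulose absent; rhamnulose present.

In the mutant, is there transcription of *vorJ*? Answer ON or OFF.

SibG is non-functional in this strain, so it has no effect.
Rhamnulose is present, so SovF is inactive.
With no repressor bound, *morQ* is transcribed.
So MorQ is produced and active.
With repressor MorQ bound, *zorP* is not transcribed.
So ZorP is not produced.
Citrulline is absent, so DulX is inactive.
No activator is available at the *vorJ* promoter, so *vorJ* is not transcribed.

OFF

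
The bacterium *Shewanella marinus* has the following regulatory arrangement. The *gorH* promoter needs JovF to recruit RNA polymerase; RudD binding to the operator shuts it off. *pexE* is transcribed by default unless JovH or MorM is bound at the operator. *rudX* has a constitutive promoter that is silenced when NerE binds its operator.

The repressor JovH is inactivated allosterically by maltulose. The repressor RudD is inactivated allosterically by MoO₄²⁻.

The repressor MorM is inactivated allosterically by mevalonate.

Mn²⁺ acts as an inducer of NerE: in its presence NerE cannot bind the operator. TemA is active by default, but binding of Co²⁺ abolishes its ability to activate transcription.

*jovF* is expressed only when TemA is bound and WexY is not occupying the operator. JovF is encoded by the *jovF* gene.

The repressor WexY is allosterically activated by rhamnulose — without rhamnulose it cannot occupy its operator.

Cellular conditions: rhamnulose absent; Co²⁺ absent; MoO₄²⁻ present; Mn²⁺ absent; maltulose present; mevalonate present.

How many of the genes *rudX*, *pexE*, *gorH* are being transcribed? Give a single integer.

Mn²⁺ is absent, so NerE is active.
With repressor NerE bound, *rudX* is not transcribed.
→ *rudX* is OFF.
Maltulose is present, so JovH is inactive.
Mevalonate is present, so MorM is inactive.
With no repressor bound, *pexE* is transcribed.
→ *pexE* is ON.
Co²⁺ is absent, so TemA is active.
Rhamnulose is absent, so WexY is inactive.
No repressor is bound and TemA is active, so *jovF* is transcribed.
So JovF is produced and active.
MoO₄²⁻ is present, so RudD is inactive.
No repressor is bound and JovF is active, so *gorH* is transcribed.
→ *gorH* is ON.
2 of the 3 genes are transcribed.

2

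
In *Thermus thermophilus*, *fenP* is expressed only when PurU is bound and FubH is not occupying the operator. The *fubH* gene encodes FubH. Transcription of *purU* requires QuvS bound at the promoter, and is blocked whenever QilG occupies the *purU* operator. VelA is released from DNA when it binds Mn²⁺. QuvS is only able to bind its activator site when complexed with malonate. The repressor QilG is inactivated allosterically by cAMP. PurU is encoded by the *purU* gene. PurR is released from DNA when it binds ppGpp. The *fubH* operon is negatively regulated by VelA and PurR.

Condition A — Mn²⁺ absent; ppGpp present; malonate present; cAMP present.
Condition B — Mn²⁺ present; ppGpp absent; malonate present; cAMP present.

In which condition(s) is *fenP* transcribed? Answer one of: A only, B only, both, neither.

Condition A:
Mn²⁺ is absent, so VelA is active.
ppGpp is present, so PurR is inactive.
With repressor VelA bound, *fubH* is not transcribed.
So FubH is not produced.
Malonate is present, so QuvS is active.
cAMP is present, so QilG is inactive.
No repressor is bound and QuvS is active, so *purU* is transcribed.
So PurU is produced and active.
No repressor is bound and PurU is active, so *fenP* is transcribed.
→ *fenP* is ON in A.
Condition B:
Mn²⁺ is present, so VelA is inactive.
ppGpp is absent, so PurR is active.
With repressor PurR bound, *fubH* is not transcribed.
So FubH is not produced.
Malonate is present, so QuvS is active.
cAMP is present, so QilG is inactive.
No repressor is bound and QuvS is active, so *purU* is transcribed.
So PurU is produced and active.
No repressor is bound and PurU is active, so *fenP* is transcribed.
→ *fenP* is ON in B.

both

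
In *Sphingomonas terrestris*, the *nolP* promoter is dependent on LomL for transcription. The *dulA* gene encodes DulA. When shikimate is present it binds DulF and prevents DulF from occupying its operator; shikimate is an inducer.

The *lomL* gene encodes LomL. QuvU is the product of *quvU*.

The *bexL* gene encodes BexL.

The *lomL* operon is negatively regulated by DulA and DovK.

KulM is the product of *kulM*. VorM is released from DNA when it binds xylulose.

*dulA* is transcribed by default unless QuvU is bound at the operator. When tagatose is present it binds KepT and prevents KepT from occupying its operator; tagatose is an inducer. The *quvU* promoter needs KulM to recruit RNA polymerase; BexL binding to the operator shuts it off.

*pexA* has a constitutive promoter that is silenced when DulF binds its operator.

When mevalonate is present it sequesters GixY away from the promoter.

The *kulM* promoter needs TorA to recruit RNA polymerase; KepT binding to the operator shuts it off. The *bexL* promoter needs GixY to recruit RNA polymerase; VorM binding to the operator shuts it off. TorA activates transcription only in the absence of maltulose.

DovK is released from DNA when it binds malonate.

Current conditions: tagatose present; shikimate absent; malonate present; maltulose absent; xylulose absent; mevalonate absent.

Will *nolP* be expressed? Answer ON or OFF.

ON

Maltulose is absent, so TorA is active.
Tagatose is present, so KepT is inactive.
No repressor is bound and TorA is active, so *kulM* is transcribed.
So KulM is produced and active.
Xylulose is absent, so VorM is active.
Mevalonate is absent, so GixY is active.
With repressor VorM bound, *bexL* is not transcribed.
So BexL is not produced.
No repressor is bound and KulM is active, so *quvU* is transcribed.
So QuvU is produced and active.
With repressor QuvU bound, *dulA* is not transcribed.
So DulA is not produced.
Malonate is present, so DovK is inactive.
With no repressor bound, *lomL* is transcribed.
So LomL is produced and active.
No repressor is bound and LomL is active, so *nolP* is transcribed.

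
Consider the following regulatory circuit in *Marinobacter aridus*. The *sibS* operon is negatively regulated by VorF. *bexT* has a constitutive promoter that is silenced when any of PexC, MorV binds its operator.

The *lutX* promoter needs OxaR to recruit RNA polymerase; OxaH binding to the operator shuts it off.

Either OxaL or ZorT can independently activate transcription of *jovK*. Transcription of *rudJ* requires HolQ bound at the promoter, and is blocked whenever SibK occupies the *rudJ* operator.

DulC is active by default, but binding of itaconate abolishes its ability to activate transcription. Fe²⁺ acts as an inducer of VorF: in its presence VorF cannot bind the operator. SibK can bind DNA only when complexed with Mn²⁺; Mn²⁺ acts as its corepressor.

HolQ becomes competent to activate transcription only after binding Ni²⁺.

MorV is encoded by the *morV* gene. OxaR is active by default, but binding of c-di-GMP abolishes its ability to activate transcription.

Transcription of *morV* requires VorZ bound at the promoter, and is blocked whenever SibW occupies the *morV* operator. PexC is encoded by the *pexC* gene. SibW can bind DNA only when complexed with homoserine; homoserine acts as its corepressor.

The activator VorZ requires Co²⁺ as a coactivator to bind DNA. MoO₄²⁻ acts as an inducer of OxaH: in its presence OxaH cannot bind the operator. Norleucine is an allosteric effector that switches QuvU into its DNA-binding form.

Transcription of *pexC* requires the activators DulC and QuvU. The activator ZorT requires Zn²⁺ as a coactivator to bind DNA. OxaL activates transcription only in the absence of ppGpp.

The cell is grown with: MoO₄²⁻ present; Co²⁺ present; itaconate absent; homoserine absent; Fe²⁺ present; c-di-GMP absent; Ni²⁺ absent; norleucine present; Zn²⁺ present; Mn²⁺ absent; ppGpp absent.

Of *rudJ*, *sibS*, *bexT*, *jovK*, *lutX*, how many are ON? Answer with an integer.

Ni²⁺ is absent, so HolQ is inactive.
Mn²⁺ is absent, so SibK is inactive.
Required activator HolQ is absent, so *rudJ* is not transcribed.
→ *rudJ* is OFF.
Fe²⁺ is present, so VorF is inactive.
With no repressor bound, *sibS* is transcribed.
→ *sibS* is ON.
Itaconate is absent, so DulC is active.
Norleucine is present, so QuvU is active.
No repressor is bound and DulC and QuvU are active, so *pexC* is transcribed.
So PexC is produced and active.
Co²⁺ is present, so VorZ is active.
Homoserine is absent, so SibW is inactive.
No repressor is bound and VorZ is active, so *morV* is transcribed.
So MorV is produced and active.
With repressor PexC bound, *bexT* is not transcribed.
→ *bexT* is OFF.
ppGpp is absent, so OxaL is active.
Zn²⁺ is present, so ZorT is active.
Activator OxaL is present, so *jovK* is transcribed.
→ *jovK* is ON.
c-di-GMP is absent, so OxaR is active.
MoO₄²⁻ is present, so OxaH is inactive.
No repressor is bound and OxaR is active, so *lutX* is transcribed.
→ *lutX* is ON.
3 of the 5 genes are transcribed.

3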